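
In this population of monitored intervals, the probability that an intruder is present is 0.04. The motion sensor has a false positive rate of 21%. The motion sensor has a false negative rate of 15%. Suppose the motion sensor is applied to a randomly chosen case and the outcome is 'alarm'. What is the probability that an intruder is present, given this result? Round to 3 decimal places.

Let H be the event that an intruder is present. P(H) = 0.04, so P(¬H) = 0.96. With E the 'alarm' result, P(E|H) = 0.85 and P(E|¬H) = 0.21.
P(E) = 0.85·0.04 + 0.21·0.96 = 0.034000 + 0.20160 = 0.23560.
By Bayes' theorem, P(H|E) = 0.034000 / 0.23560 = 0.144.

P(H | E) ≈ 0.144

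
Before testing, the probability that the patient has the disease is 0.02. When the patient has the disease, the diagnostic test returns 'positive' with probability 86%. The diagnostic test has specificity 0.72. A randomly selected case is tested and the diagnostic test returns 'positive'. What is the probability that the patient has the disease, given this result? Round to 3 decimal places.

Write H for 'the patient has the disease'. Prior odds H:¬H = 0.02/0.98 = 0.020408. For the 'positive' outcome, the likelihood ratio is 0.86/0.28 = 3.0714.
Posterior odds = 0.020408 × 3.0714 = 0.062682, so P(H|E) = 0.062682/(1+0.062682) = 0.059.

P(H | E) ≈ 0.059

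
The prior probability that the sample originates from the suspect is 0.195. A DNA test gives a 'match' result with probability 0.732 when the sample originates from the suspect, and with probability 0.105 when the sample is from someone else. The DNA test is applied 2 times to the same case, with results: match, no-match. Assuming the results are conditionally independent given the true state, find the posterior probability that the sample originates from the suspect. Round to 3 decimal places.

Posterior P(H) ≈ 0.336

Let H be the event that the sample originates from the suspect; start with P(H) = 0.195. P('match'|H) = 0.732, P('match'|¬H) = 0.105.
Update on result 1 ('match'): P(H) ← 0.732·0.1950 / (0.732·0.1950 + 0.105·0.8050) = 0.14274/0.22726 = 0.6281.
Update on result 2 ('no-match'): P(H) ← 0.268·0.6281 / (0.268·0.6281 + 0.895·0.3719) = 0.16832/0.50120 = 0.3358.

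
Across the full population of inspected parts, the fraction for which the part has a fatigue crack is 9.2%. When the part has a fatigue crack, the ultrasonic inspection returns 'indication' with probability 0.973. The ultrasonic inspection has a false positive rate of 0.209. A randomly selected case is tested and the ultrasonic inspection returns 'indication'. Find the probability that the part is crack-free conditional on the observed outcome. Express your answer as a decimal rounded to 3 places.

P(¬H | E) ≈ 0.679

Let H be the event that the part has a fatigue crack. P(H) = 0.092, so P(¬H) = 0.908. With E the 'indication' result, P(E|H) = 0.973 and P(E|¬H) = 0.209.
P(E) = 0.973·0.092 + 0.209·0.908 = 0.089516 + 0.18977 = 0.27929.
By Bayes' theorem, P(H|E) = 0.089516 / 0.27929 = 0.321. Hence P(¬H|E) = 1 − 0.321 = 0.679.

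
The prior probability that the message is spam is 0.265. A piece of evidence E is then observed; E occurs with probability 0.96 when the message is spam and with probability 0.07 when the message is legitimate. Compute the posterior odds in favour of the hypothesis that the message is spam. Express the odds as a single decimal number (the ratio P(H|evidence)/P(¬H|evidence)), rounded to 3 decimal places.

Posterior odds ≈ 4.945

Prior odds = 0.265/(1−0.265) = 0.36054.
Likelihood ratio for E = 0.96/0.07 = 13.714.
Posterior odds = prior odds × LR = 4.9446.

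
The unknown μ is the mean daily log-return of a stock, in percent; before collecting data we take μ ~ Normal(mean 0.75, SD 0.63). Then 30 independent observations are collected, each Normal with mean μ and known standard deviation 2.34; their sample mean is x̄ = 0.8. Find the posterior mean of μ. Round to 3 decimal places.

Posterior mean ≈ 0.784

Prior precision 1/τ₀² = 1/0.63² = 2.51953; data precision n/σ² = 30/2.34² = 5.47885.
Posterior precision = 2.51953 + 5.47885 = 7.99838.
Posterior mean = (2.51953·0.75 + 5.47885·0.8) / 7.99838 = 0.784.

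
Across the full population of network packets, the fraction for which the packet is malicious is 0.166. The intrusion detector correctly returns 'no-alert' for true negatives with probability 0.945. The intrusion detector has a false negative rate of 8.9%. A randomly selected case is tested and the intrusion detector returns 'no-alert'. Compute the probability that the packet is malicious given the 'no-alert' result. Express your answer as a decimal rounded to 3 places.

P(H | E) ≈ 0.018

Let H be the event that the packet is malicious. P(H) = 0.166, so P(¬H) = 0.834. With E the 'no-alert' result, P(E|H) = 0.089 and P(E|¬H) = 0.945.
P(E) = 0.089·0.166 + 0.945·0.834 = 0.014774 + 0.78813 = 0.80290.
By Bayes' theorem, P(H|E) = 0.014774 / 0.80290 = 0.018.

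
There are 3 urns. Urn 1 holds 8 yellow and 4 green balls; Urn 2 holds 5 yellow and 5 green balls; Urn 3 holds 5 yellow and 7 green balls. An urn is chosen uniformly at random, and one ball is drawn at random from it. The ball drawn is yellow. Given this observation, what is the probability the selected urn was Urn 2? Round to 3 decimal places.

Posterior probability ≈ 0.316

Tabulate prior·likelihood by source: [1] prior 0.333333, lik 0.6667, product 0.2222; [2] prior 0.333333, lik 0.5, product 0.1667; [3] prior 0.333333, lik 0.4167, product 0.1389.
Normalizing constant = 0.52778; the posterior for Urn 2 is its product over the sum, 0.1667/0.52778 = 0.316.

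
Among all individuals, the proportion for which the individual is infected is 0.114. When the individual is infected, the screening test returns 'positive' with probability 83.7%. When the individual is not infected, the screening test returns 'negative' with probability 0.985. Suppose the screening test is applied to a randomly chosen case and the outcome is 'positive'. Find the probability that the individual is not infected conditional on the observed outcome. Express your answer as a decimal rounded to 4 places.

P(¬H | E) ≈ 0.1223

Write H for 'the individual is infected'. Prior odds H:¬H = 0.114/0.886 = 0.12867. For the 'positive' outcome, the likelihood ratio is 0.837/0.015 = 55.800.
Posterior odds = 0.12867 × 55.800 = 7.1797, so P(H|E) = 7.1797/(1+7.1797) = 0.8777. Then P(¬H|E) = 1 − 0.8777 = 0.1223.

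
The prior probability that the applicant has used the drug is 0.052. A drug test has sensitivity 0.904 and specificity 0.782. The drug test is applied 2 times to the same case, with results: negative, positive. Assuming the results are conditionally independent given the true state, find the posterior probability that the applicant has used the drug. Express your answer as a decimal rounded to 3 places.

With H the event that the applicant has used the drug, the joint likelihood of the observed sequence is P(data|H) = 0.096·0.904 = 0.086784 and P(data|¬H) = 0.782·0.218 = 0.17048.
Bayes: P(H|data) = 0.052·0.086784 / (0.052·0.086784 + 0.948·0.17048) = 0.0045128/0.16612 = 0.0272.

Posterior P(H) ≈ 0.027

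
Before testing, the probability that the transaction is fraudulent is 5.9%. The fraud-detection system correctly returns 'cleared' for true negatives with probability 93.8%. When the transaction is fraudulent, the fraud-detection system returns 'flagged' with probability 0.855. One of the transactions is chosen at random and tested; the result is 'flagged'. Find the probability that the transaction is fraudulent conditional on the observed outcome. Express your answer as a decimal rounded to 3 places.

Write H for 'the transaction is fraudulent'. Prior odds H:¬H = 0.059/0.941 = 0.062699. For the 'flagged' outcome, the likelihood ratio is 0.855/0.062 = 13.790.
Posterior odds = 0.062699 × 13.790 = 0.86464, so P(H|E) = 0.86464/(1+0.86464) = 0.464.

P(H | E) ≈ 0.464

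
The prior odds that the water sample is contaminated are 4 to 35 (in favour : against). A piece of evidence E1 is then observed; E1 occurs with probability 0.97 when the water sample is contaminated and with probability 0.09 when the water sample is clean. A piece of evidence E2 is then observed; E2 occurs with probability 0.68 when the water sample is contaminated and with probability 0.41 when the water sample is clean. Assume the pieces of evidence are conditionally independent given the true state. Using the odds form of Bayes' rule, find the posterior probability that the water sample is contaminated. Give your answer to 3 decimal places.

Prior odds = 4/35 = 0.11429.
Likelihood ratio for E1 = 0.97/0.09 = 10.778.
Likelihood ratio for E2 = 0.68/0.41 = 1.6585.
Posterior odds = prior odds × LR₁ × LR₂ = 2.0429.
Posterior probability = odds/(1+odds) = 2.0429/3.0429 = 0.671.

Posterior probability ≈ 0.671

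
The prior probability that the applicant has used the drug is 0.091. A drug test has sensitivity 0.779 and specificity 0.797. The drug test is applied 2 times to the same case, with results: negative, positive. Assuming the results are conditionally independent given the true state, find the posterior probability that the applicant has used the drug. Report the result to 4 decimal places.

Posterior P(H) ≈ 0.0963

With H the event that the applicant has used the drug, the joint likelihood of the observed sequence is P(data|H) = 0.221·0.779 = 0.17216 and P(data|¬H) = 0.797·0.203 = 0.16179.
Bayes: P(H|data) = 0.091·0.17216 / (0.091·0.17216 + 0.909·0.16179) = 0.015666/0.16273 = 0.0963.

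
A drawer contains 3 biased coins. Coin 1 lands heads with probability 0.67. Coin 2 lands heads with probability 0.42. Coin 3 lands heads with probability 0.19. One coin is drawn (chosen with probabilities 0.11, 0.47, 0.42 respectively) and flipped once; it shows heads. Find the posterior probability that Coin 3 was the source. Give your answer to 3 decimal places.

Posterior probability ≈ 0.227

Tabulate prior·likelihood by source: [1] prior 0.11, lik 0.67, product 0.07370; [2] prior 0.47, lik 0.42, product 0.1974; [3] prior 0.42, lik 0.19, product 0.07980.
Normalizing constant = 0.35090; the posterior for Coin 3 is its product over the sum, 0.07980/0.35090 = 0.227.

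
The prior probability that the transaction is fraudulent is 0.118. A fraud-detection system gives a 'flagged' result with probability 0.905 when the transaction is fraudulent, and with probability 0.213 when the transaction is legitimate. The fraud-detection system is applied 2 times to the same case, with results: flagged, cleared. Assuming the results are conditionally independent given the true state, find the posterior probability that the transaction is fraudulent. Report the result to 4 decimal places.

Posterior P(H) ≈ 0.0642

With H the event that the transaction is fraudulent, the joint likelihood of the observed sequence is P(data|H) = 0.905·0.095 = 0.085975 and P(data|¬H) = 0.213·0.787 = 0.16763.
Bayes: P(H|data) = 0.118·0.085975 / (0.118·0.085975 + 0.882·0.16763) = 0.010145/0.15800 = 0.0642.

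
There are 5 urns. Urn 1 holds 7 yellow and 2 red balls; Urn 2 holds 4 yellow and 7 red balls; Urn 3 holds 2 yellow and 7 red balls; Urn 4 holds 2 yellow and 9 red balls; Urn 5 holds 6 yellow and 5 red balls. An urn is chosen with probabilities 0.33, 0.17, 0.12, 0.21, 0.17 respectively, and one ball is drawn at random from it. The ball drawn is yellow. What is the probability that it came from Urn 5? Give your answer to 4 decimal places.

P(yellow|Urn 1) = 0.7778; P(yellow|Urn 2) = 0.3636; P(yellow|Urn 3) = 0.2222; P(yellow|Urn 4) = 0.1818; P(yellow|Urn 5) = 0.5455.
Prior × likelihood for each source: 0.33·0.7778=0.2567, 0.17·0.3636=0.06182, 0.12·0.2222=0.02667, 0.21·0.1818=0.03818, 0.17·0.5455=0.09273. Summing gives P(yellow) = 0.47606.
P(Urn 5 | yellow) = 0.09273 / 0.47606 = 0.1948.

Posterior probability ≈ 0.1948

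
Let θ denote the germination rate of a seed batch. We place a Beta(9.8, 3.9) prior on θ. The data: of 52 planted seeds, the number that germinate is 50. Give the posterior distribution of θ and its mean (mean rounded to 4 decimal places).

Observing 50 successes and 2 failures updates Beta(9.8, 3.9) by adding the success and failure counts to the two shape parameters: α = 9.8+50 = 59.8, β = 3.9+2 = 5.9.
E[θ | data] = 59.8/(59.8+5.9) = 0.9102.

Posterior: Beta(59.8, 5.9); mean ≈ 0.9102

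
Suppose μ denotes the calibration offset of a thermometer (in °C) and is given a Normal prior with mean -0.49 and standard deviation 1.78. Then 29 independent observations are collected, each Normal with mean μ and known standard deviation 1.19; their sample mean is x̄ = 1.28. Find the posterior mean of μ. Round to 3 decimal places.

With known σ, the Normal prior is conjugate. Weight on the data is w = (n/σ²)/(n/σ² + 1/τ₀²) = 20.4788/(20.4788+0.315617) = 0.98482.
Posterior mean = w·x̄ + (1−w)·μ₀ = 0.98482·1.28 + 0.015178·-0.49 = 1.253.

Posterior mean ≈ 1.253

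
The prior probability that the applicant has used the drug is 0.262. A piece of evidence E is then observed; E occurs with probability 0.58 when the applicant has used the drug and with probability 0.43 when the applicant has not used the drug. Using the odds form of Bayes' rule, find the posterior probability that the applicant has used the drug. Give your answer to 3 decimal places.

Posterior probability ≈ 0.324

Prior odds = 0.262/(1−0.262) = 0.35501.
Likelihood ratio for E = 0.58/0.43 = 1.3488.
Posterior odds = prior odds × LR = 0.47886.
Posterior probability = odds/(1+odds) = 0.47886/1.4789 = 0.324.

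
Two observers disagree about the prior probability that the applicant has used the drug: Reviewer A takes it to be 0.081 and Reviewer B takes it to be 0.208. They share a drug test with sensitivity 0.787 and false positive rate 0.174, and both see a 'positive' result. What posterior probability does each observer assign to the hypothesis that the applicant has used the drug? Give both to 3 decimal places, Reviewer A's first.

Reviewer A: 0.285; Reviewer B: 0.543

P('+'|H) = 0.787, P('+'|¬H) = 0.174.
Reviewer A: numerator 0.787·0.081 = 0.063747; evidence = 0.063747+0.174·0.919 = 0.22365; posterior = 0.285.
Reviewer B: numerator 0.787·0.208 = 0.16370; evidence = 0.16370+0.174·0.792 = 0.30150; posterior = 0.543.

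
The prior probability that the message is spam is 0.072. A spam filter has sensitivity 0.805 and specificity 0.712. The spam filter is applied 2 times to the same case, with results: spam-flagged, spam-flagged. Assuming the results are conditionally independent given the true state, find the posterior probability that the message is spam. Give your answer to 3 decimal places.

Let H be the event that the message is spam; start with P(H) = 0.072. P('spam-flagged'|H) = 0.805, P('spam-flagged'|¬H) = 0.288.
Update on result 1 ('spam-flagged'): P(H) ← 0.805·0.0720 / (0.805·0.0720 + 0.288·0.9280) = 0.057960/0.32522 = 0.1782.
Update on result 2 ('spam-flagged'): P(H) ← 0.805·0.1782 / (0.805·0.1782 + 0.288·0.8218) = 0.14346/0.38014 = 0.3774.

Posterior P(H) ≈ 0.377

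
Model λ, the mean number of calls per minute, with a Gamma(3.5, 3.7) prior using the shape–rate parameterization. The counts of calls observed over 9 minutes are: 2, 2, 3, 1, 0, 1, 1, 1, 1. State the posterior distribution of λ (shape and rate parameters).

The Poisson likelihood adds the total count to the shape and the number of exposure periods to the rate. Here ∑xᵢ = 12 and n = 9, so shape 3.5→15.5 and rate 3.7→12.7.

Posterior: Gamma(shape=15.5, rate=12.7)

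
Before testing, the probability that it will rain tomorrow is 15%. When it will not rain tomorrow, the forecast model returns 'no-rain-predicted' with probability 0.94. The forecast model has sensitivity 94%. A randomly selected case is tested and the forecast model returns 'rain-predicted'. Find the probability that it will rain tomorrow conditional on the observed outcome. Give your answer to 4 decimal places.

Write H for 'it will rain tomorrow'. Prior odds H:¬H = 0.15/0.85 = 0.17647. For the 'rain-predicted' outcome, the likelihood ratio is 0.94/0.06 = 15.667.
Posterior odds = 0.17647 × 15.667 = 2.7647, so P(H|E) = 2.7647/(1+2.7647) = 0.7344.

P(H | E) ≈ 0.7344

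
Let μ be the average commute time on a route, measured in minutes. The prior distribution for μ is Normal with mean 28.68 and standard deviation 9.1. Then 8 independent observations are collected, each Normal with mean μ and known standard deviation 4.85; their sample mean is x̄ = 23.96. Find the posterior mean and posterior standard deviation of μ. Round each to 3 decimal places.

Posterior mean ≈ 24.122; posterior SD ≈ 1.685

Prior precision 1/τ₀² = 1/9.1² = 0.0120758; data precision n/σ² = 8/4.85² = 0.340100.
Posterior precision = 0.0120758 + 0.340100 = 0.352176, giving posterior SD = 1/√0.352176 = 1.685.
Posterior mean = (0.0120758·28.68 + 0.340100·23.96) / 0.352176 = 24.122.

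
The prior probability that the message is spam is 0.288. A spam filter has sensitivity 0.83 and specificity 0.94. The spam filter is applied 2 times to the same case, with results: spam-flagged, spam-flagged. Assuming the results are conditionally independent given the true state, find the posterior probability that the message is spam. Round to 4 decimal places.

With H the event that the message is spam, the joint likelihood of the observed sequence is P(data|H) = 0.83·0.83 = 0.68890 and P(data|¬H) = 0.06·0.06 = 0.0036000.
Bayes: P(H|data) = 0.288·0.68890 / (0.288·0.68890 + 0.712·0.0036000) = 0.19840/0.20097 = 0.9872.

Posterior P(H) ≈ 0.9872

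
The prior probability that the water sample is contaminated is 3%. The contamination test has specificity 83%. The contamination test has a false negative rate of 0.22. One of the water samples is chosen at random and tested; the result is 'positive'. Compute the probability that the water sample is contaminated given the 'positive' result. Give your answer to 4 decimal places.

Let H be the event that the water sample is contaminated. P(H) = 0.03, so P(¬H) = 0.97. With E the 'positive' result, P(E|H) = 0.78 and P(E|¬H) = 0.17.
P(E) = 0.78·0.03 + 0.17·0.97 = 0.023400 + 0.16490 = 0.18830.
By Bayes' theorem, P(H|E) = 0.023400 / 0.18830 = 0.1243.

P(H | E) ≈ 0.1243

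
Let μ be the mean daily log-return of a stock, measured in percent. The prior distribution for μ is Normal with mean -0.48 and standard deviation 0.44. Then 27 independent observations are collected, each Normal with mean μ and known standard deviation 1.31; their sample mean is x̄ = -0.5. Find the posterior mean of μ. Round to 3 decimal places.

Posterior mean ≈ -0.495

With known σ, the Normal prior is conjugate. Weight on the data is w = (n/σ²)/(n/σ² + 1/τ₀²) = 15.7333/(15.7333+5.16529) = 0.75284.
Posterior mean = w·x̄ + (1−w)·μ₀ = 0.75284·-0.5 + 0.24716·-0.48 = -0.495.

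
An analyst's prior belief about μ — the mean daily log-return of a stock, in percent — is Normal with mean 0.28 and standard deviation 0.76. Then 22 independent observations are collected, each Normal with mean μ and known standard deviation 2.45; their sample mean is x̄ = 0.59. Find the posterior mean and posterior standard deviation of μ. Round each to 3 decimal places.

Prior precision 1/τ₀² = 1/0.76² = 1.73130; data precision n/σ² = 22/2.45² = 3.66514.
Posterior precision = 1.73130 + 3.66514 = 5.39644, giving posterior SD = 1/√5.39644 = 0.430.
Posterior mean = (1.73130·0.28 + 3.66514·0.59) / 5.39644 = 0.491.

Posterior mean ≈ 0.491; posterior SD ≈ 0.430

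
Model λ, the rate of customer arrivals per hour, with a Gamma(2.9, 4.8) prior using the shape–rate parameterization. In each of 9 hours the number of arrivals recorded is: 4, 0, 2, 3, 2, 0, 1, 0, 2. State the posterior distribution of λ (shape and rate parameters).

Posterior: Gamma(shape=16.9, rate=13.8)

The Poisson likelihood adds the total count to the shape and the number of exposure periods to the rate. Here ∑xᵢ = 14 and n = 9, so shape 2.9→16.9 and rate 4.8→13.8.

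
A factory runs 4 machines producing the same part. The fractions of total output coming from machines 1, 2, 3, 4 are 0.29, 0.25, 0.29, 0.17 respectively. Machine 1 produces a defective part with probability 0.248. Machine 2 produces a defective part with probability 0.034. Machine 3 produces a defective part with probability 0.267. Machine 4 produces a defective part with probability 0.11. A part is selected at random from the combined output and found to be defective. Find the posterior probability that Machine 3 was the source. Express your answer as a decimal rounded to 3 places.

P(defective|M1) = 0.248; P(defective|M2) = 0.034; P(defective|M3) = 0.267; P(defective|M4) = 0.11.
Prior × likelihood for each source: 0.29·0.248=0.07192, 0.25·0.034=0.008500, 0.29·0.267=0.07743, 0.17·0.11=0.01870. Summing gives P(defective) = 0.17655.
P(Machine 3 | defective) = 0.07743 / 0.17655 = 0.439.

Posterior probability ≈ 0.439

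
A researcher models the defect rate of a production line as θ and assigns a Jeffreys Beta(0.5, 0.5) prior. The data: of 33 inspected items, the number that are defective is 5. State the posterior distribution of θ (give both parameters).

Posterior: Beta(5.5, 28.5)

Observing 5 successes and 28 failures updates Beta(0.5, 0.5) by adding the success and failure counts to the two shape parameters: α = 0.5+5 = 5.5, β = 0.5+28 = 28.5.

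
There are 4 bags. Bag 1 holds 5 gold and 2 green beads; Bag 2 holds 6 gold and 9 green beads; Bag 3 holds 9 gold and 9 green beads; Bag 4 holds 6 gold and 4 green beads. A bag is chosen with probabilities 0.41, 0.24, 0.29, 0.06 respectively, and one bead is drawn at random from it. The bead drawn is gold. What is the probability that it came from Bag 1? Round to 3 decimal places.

Tabulate prior·likelihood by source: [1] prior 0.41, lik 0.7143, product 0.2929; [2] prior 0.24, lik 0.4, product 0.09600; [3] prior 0.29, lik 0.5, product 0.1450; [4] prior 0.06, lik 0.6, product 0.03600.
Normalizing constant = 0.56986; the posterior for Bag 1 is its product over the sum, 0.2929/0.56986 = 0.514.

Posterior probability ≈ 0.514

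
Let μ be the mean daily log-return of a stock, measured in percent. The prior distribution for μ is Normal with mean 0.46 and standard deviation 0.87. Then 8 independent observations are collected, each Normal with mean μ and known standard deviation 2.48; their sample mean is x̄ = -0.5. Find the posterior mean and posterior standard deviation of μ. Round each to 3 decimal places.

Posterior mean ≈ -0.016; posterior SD ≈ 0.618

Prior precision 1/τ₀² = 1/0.87² = 1.32118; data precision n/σ² = 8/2.48² = 1.30073.
Posterior precision = 1.32118 + 1.30073 = 2.62191, giving posterior SD = 1/√2.62191 = 0.618.
Posterior mean = (1.32118·0.46 + 1.30073·-0.5) / 2.62191 = -0.016.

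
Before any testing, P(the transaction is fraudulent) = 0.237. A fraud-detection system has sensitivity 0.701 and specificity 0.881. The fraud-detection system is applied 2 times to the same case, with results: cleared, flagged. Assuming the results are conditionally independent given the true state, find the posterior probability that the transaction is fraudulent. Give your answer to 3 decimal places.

Let H be the event that the transaction is fraudulent; start with P(H) = 0.237. P('flagged'|H) = 0.701, P('flagged'|¬H) = 0.119.
Update on result 1 ('cleared'): P(H) ← 0.299·0.2370 / (0.299·0.2370 + 0.881·0.7630) = 0.070863/0.74307 = 0.0954.
Update on result 2 ('flagged'): P(H) ← 0.701·0.0954 / (0.701·0.0954 + 0.119·0.9046) = 0.066851/0.17450 = 0.3831.

Posterior P(H) ≈ 0.383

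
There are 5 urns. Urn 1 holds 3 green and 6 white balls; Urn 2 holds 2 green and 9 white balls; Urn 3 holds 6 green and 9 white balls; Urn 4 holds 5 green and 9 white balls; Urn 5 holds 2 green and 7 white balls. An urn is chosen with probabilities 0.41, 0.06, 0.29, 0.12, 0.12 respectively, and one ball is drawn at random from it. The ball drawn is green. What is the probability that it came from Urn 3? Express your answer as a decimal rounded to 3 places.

P(green|Urn 1) = 0.3333; P(green|Urn 2) = 0.1818; P(green|Urn 3) = 0.4; P(green|Urn 4) = 0.3571; P(green|Urn 5) = 0.2222.
Prior × likelihood for each source: 0.41·0.3333=0.1367, 0.06·0.1818=0.01091, 0.29·0.4=0.1160, 0.12·0.3571=0.04286, 0.12·0.2222=0.02667. Summing gives P(green) = 0.33310.
P(Urn 3 | green) = 0.1160 / 0.33310 = 0.348.

Posterior probability ≈ 0.348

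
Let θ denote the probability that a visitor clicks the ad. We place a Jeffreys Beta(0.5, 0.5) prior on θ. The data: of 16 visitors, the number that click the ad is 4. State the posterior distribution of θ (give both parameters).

Posterior: Beta(4.5, 12.5)

Observing 4 successes and 12 failures updates Beta(0.5, 0.5) by adding the success and failure counts to the two shape parameters: α = 0.5+4 = 4.5, β = 0.5+12 = 12.5.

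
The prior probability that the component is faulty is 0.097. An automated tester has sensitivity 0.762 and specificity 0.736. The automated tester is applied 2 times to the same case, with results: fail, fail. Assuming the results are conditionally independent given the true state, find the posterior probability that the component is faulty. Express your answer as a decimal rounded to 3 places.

Posterior P(H) ≈ 0.472

With H the event that the component is faulty, the joint likelihood of the observed sequence is P(data|H) = 0.762·0.762 = 0.58064 and P(data|¬H) = 0.264·0.264 = 0.069696.
Bayes: P(H|data) = 0.097·0.58064 / (0.097·0.58064 + 0.903·0.069696) = 0.056322/0.11926 = 0.4723.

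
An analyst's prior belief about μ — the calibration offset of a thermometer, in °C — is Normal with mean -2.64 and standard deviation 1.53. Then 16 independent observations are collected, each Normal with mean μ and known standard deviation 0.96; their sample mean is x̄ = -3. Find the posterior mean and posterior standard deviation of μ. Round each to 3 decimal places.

Posterior mean ≈ -2.991; posterior SD ≈ 0.237

With known σ, the Normal prior is conjugate. Weight on the data is w = (n/σ²)/(n/σ² + 1/τ₀²) = 17.3611/(17.3611+0.427186) = 0.97598.
Posterior mean = w·x̄ + (1−w)·μ₀ = 0.97598·-3 + 0.024015·-2.64 = -2.991. Posterior variance = 1/(17.3611+0.427186) = 0.0562167, so SD = 0.237.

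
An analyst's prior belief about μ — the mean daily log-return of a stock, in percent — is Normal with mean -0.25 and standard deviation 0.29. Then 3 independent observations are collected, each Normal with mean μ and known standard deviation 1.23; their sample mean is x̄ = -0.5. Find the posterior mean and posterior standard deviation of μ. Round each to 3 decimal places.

Prior precision 1/τ₀² = 1/0.29² = 11.8906; data precision n/σ² = 3/1.23² = 1.98295.
Posterior precision = 11.8906 + 1.98295 = 13.8736, giving posterior SD = 1/√13.8736 = 0.268.
Posterior mean = (11.8906·-0.25 + 1.98295·-0.5) / 13.8736 = -0.286.

Posterior mean ≈ -0.286; posterior SD ≈ 0.268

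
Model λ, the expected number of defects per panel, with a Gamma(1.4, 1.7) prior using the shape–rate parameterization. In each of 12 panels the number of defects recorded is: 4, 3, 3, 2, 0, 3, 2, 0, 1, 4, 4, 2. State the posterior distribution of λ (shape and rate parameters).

Posterior: Gamma(shape=29.4, rate=13.7)

The Poisson likelihood adds the total count to the shape and the number of exposure periods to the rate. Here ∑xᵢ = 28 and n = 12, so shape 1.4→29.4 and rate 1.7→13.7.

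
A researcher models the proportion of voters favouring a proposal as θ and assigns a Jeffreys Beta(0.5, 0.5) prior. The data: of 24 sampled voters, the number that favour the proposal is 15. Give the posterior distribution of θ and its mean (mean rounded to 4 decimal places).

Observing 15 successes and 9 failures updates Beta(0.5, 0.5) by adding the success and failure counts to the two shape parameters: α = 0.5+15 = 15.5, β = 0.5+9 = 9.5.
Posterior mean = α/(α+β) = 15.5/25 = 0.6200.

Posterior: Beta(15.5, 9.5); mean ≈ 0.6200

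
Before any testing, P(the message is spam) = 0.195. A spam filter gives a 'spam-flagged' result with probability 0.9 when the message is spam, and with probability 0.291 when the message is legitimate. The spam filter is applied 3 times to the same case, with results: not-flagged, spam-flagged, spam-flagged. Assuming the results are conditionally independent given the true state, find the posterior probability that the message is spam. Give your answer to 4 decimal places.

Let H be the event that the message is spam; start with P(H) = 0.195. P('spam-flagged'|H) = 0.9, P('spam-flagged'|¬H) = 0.291.
Update on result 1 ('not-flagged'): P(H) ← 0.1·0.1950 / (0.1·0.1950 + 0.709·0.8050) = 0.019500/0.59024 = 0.0330.
Update on result 2 ('spam-flagged'): P(H) ← 0.9·0.0330 / (0.9·0.0330 + 0.291·0.9670) = 0.029733/0.31112 = 0.0956.
Update on result 3 ('spam-flagged'): P(H) ← 0.9·0.0956 / (0.9·0.0956 + 0.291·0.9044) = 0.086012/0.34920 = 0.2463.

Posterior P(H) ≈ 0.2463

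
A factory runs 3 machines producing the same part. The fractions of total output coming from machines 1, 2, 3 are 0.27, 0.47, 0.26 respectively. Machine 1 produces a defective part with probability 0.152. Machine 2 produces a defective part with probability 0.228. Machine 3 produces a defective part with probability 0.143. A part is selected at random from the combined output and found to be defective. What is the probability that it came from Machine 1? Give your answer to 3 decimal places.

Tabulate prior·likelihood by source: [1] prior 0.27, lik 0.152, product 0.04104; [2] prior 0.47, lik 0.228, product 0.1072; [3] prior 0.26, lik 0.143, product 0.03718.
Normalizing constant = 0.18538; the posterior for Machine 1 is its product over the sum, 0.04104/0.18538 = 0.221.

Posterior probability ≈ 0.221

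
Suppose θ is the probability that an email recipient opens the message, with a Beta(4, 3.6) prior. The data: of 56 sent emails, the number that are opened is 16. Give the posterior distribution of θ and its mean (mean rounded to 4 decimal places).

Observing 16 successes and 40 failures updates Beta(4, 3.6) by adding the success and failure counts to the two shape parameters: α = 4+16 = 20, β = 3.6+40 = 43.6.
E[θ | data] = 20/(20+43.6) = 0.3145.

Posterior: Beta(20, 43.6); mean ≈ 0.3145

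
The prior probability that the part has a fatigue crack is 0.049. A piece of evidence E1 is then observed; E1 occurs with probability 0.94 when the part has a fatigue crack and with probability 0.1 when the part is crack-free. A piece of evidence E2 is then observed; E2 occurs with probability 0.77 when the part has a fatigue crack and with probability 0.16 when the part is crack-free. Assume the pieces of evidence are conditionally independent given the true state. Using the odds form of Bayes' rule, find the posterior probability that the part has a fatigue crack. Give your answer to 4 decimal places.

Prior odds = 0.049/(1−0.049) = 0.051525.
Likelihood ratio for E1 = 0.94/0.1 = 9.4000.
Likelihood ratio for E2 = 0.77/0.16 = 4.8125.
Posterior odds = prior odds × LR₁ × LR₂ = 2.3308.
Posterior probability = odds/(1+odds) = 2.3308/3.3308 = 0.6998.

Posterior probability ≈ 0.6998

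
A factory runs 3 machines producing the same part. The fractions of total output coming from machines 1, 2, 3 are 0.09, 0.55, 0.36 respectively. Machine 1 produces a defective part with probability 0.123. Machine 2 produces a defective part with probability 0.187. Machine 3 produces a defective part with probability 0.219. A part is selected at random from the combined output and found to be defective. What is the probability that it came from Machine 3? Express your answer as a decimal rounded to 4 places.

Posterior probability ≈ 0.4090

P(defective|M1) = 0.123; P(defective|M2) = 0.187; P(defective|M3) = 0.219.
Prior × likelihood for each source: 0.09·0.123=0.01107, 0.55·0.187=0.1029, 0.36·0.219=0.07884. Summing gives P(defective) = 0.19276.
P(Machine 3 | defective) = 0.07884 / 0.19276 = 0.4090.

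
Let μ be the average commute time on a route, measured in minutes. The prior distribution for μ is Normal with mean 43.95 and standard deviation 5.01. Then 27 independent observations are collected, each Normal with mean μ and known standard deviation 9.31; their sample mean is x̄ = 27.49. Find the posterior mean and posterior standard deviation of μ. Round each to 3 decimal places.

With known σ, the Normal prior is conjugate. Weight on the data is w = (n/σ²)/(n/σ² + 1/τ₀²) = 0.311505/(0.311505+0.0398405) = 0.88661.
Posterior mean = w·x̄ + (1−w)·μ₀ = 0.88661·27.49 + 0.11339·43.95 = 29.356. Posterior variance = 1/(0.311505+0.0398405) = 2.84621, so SD = 1.687.

Posterior mean ≈ 29.356; posterior SD ≈ 1.687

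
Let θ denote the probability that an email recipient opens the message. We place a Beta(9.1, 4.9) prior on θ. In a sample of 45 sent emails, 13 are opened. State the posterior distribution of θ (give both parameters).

Posterior: Beta(22.1, 36.9)

Observing 13 successes and 32 failures updates Beta(9.1, 4.9) by adding the success and failure counts to the two shape parameters: α = 9.1+13 = 22.1, β = 4.9+32 = 36.9.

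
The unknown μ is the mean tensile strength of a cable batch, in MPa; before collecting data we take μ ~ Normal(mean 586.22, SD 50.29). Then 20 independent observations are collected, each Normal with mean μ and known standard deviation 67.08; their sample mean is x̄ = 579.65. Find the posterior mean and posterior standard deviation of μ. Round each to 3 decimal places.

Posterior mean ≈ 580.187; posterior SD ≈ 14.374

With known σ, the Normal prior is conjugate. Weight on the data is w = (n/σ²)/(n/σ² + 1/τ₀²) = 0.00444471/(0.00444471+0.00039540) = 0.91831.
Posterior mean = w·x̄ + (1−w)·μ₀ = 0.91831·579.65 + 0.081692·586.22 = 580.187. Posterior variance = 1/(0.00444471+0.00039540) = 206.607, so SD = 14.374.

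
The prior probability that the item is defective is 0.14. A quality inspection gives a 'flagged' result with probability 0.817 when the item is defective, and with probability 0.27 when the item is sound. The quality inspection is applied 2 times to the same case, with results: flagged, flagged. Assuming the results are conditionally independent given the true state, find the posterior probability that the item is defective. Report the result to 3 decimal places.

With H the event that the item is defective, the joint likelihood of the observed sequence is P(data|H) = 0.817·0.817 = 0.66749 and P(data|¬H) = 0.27·0.27 = 0.072900.
Bayes: P(H|data) = 0.14·0.66749 / (0.14·0.66749 + 0.86·0.072900) = 0.093448/0.15614 = 0.5985.

Posterior P(H) ≈ 0.598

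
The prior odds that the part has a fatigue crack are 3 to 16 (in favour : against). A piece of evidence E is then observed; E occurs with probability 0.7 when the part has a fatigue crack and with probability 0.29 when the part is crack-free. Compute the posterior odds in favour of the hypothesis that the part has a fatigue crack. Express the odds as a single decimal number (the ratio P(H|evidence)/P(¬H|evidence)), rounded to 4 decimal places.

Posterior odds ≈ 0.4526

Prior odds = 3/16 = 0.18750. In log-odds, ln(0.18750) = -1.6740.
Add log likelihood ratio: ln(2.4138) = 0.88120.
Posterior log-odds = -0.79278, so posterior odds = exp(-0.79278) = 0.45259.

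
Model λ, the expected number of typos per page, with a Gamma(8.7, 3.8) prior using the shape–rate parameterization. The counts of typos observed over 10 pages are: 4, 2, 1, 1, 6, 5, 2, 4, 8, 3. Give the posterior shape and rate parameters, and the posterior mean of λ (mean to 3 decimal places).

The Poisson likelihood adds the total count to the shape and the number of exposure periods to the rate. Here ∑xᵢ = 36 and n = 10, so shape 8.7→44.7 and rate 3.8→13.8.
E[λ | data] = 44.7/13.8 = 3.239.

Posterior: Gamma(shape=44.7, rate=13.8); mean ≈ 3.239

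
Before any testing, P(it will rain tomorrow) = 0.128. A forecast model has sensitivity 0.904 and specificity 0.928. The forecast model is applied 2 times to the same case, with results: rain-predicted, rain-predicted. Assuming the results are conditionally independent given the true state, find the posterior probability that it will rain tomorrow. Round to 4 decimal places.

Posterior P(H) ≈ 0.9586

With H the event that it will rain tomorrow, the joint likelihood of the observed sequence is P(data|H) = 0.904·0.904 = 0.81722 and P(data|¬H) = 0.072·0.072 = 0.0051840.
Bayes: P(H|data) = 0.128·0.81722 / (0.128·0.81722 + 0.872·0.0051840) = 0.10460/0.10912 = 0.9586.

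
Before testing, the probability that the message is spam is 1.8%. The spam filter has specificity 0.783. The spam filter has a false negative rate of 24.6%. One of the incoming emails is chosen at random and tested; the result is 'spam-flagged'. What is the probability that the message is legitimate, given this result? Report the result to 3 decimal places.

Let H be the event that the message is spam. P(H) = 0.018, so P(¬H) = 0.982. With E the 'spam-flagged' result, P(E|H) = 0.754 and P(E|¬H) = 0.217.
P(E) = 0.754·0.018 + 0.217·0.982 = 0.013572 + 0.21309 = 0.22667.
By Bayes' theorem, P(H|E) = 0.013572 / 0.22667 = 0.060. Hence P(¬H|E) = 1 − 0.060 = 0.940.

P(¬H | E) ≈ 0.940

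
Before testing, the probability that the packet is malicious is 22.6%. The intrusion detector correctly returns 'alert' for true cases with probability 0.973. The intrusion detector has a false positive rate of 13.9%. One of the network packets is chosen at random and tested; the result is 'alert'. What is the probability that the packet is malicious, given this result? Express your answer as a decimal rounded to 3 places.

P(H | E) ≈ 0.671

Write H for 'the packet is malicious'. Prior odds H:¬H = 0.226/0.774 = 0.29199. For the 'alert' outcome, the likelihood ratio is 0.973/0.139 = 7.0000.
Posterior odds = 0.29199 × 7.0000 = 2.0439, so P(H|E) = 2.0439/(1+2.0439) = 0.671.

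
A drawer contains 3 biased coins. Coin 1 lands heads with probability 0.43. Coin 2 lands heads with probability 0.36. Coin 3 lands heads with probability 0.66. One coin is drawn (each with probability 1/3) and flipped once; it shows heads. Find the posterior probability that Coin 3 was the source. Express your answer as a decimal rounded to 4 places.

Posterior probability ≈ 0.4552

Tabulate prior·likelihood by source: [1] prior 0.333333, lik 0.43, product 0.1433; [2] prior 0.333333, lik 0.36, product 0.1200; [3] prior 0.333333, lik 0.66, product 0.2200.
Normalizing constant = 0.48333; the posterior for Coin 3 is its product over the sum, 0.2200/0.48333 = 0.4552.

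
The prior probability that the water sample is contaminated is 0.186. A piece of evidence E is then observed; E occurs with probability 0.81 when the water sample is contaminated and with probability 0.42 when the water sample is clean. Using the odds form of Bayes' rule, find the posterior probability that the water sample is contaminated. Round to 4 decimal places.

Posterior probability ≈ 0.3059

Prior odds = 0.186/(1−0.186) = 0.22850. In log-odds, ln(0.22850) = -1.4762.
Add log likelihood ratio: ln(1.9286) = 0.65678.
Posterior log-odds = -0.81943, so posterior odds = exp(-0.81943) = 0.44068. Converting, P(H|E) = 0.44068/1.4407 = 0.3059.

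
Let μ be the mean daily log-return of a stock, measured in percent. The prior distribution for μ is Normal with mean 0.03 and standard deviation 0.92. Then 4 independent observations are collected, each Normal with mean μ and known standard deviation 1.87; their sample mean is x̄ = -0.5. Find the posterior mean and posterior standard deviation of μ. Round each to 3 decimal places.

With known σ, the Normal prior is conjugate. Weight on the data is w = (n/σ²)/(n/σ² + 1/τ₀²) = 1.14387/(1.14387+1.18147) = 0.49191.
Posterior mean = w·x̄ + (1−w)·μ₀ = 0.49191·-0.5 + 0.50809·0.03 = -0.231. Posterior variance = 1/(1.14387+1.18147) = 0.430044, so SD = 0.656.

Posterior mean ≈ -0.231; posterior SD ≈ 0.656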